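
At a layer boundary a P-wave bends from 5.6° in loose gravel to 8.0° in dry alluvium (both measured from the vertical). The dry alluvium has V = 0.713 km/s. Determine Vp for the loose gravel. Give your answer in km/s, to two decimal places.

Snell's law: sin 5.6°/V₁ = sin 8.0°/V₂.
V₁ = V₂·sin 5.6°/sin 8.0° = 0.713 × 0.7012 = 0.50 km/s.

0.50 km/s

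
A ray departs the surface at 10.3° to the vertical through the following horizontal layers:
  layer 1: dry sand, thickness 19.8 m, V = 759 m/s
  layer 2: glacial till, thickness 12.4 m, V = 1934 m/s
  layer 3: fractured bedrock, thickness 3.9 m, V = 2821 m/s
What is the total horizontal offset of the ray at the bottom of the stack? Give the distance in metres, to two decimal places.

13.41 m

p = sin θ₁/V₁ = sin 10.3°/759 = 2.3558e-04 s/m is conserved through the stack.
Layer 1: θ = 10.30°; offset = 19.8·tan 10.30° = 3.5983 m.
Layer 2: sin θ = p·1934 = 0.4556 → θ = 27.10°; offset = 12.4·tan 27.10° = 6.3464 m.
Layer 3: sin θ = p·2821 = 0.6646 → θ = 41.65°; offset = 3.9·tan 41.65° = 3.4685 m.
Summing the layer offsets gives 13.4132 m.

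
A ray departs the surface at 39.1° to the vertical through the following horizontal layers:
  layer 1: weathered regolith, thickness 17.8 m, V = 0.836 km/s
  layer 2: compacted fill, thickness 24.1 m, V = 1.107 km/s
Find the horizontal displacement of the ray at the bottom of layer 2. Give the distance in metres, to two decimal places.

Apply Snell's law at each interface; in layer i the horizontal offset is hᵢ·tan θᵢ.
Layer 1: θ = 39.10°; offset = 17.8·tan 39.10° = 14.4657 m.
Layer 2: sin θ = 1.107·sin 39.1°/0.836 = 0.8351, θ = 56.63°; offset = 24.1·tan 56.63° = 36.5885 m.
Σ offsets = 51.0542 m.

51.05 m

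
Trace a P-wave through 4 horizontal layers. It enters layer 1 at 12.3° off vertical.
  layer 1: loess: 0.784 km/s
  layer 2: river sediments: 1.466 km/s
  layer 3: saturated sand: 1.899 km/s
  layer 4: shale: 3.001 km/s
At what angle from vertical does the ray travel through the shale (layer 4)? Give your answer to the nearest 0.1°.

54.6°

Ray parameter p = sin 12.3° / 0.784 = 2.7172e-01 s/km.
sin θ_4 = p·V_4 = 2.7172e-01 × 3.001 = 0.8154.
θ_4 = arcsin 0.8154 = 54.63°.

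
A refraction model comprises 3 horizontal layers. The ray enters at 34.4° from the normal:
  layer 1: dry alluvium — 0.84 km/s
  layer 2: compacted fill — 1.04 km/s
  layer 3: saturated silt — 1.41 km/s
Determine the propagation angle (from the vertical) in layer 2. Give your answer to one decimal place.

44.4°

Snell's law across each interface conserves sin θ / V, so sin θ_2 = V_2·sin θ₁/V₁.
sin θ_2 = 1.04 × sin 34.4° / 0.84 = 0.6995.
θ_2 = 44.39° from the vertical.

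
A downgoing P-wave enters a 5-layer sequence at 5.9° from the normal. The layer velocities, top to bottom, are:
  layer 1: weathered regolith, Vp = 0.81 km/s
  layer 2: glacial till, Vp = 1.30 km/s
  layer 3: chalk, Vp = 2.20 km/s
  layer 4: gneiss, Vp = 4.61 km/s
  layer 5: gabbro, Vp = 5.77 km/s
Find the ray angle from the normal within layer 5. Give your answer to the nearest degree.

47°

Snell's law across each interface conserves sin θ / V, so sin θ_5 = V_5·sin θ₁/V₁.
sin θ_5 = 5.77 × sin 5.9° / 0.81 = 0.7322.
θ_5 = arcsin 0.7322 = 47.07°.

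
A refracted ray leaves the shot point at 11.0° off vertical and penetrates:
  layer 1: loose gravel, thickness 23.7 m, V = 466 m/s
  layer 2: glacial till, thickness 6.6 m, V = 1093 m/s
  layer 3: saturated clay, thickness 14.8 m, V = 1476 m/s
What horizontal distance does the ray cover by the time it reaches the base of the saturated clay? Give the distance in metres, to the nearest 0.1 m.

19.1 m

Ray parameter p = sin 11.0° / 466 m/s = 4.0946e-04 s/m.
Layer 1: θ = 11.00°; offset = 23.7·tan 11.00° = 4.607 m.
Layer 2: sin θ = p·1093 = 0.4475 → θ = 26.59°; offset = 6.6·tan 26.59° = 3.303 m.
Layer 3: sin θ = p·1476 = 0.6044 → θ = 37.18°; offset = 14.8·tan 37.18° = 11.227 m.
Σ offsets = 19.137 m.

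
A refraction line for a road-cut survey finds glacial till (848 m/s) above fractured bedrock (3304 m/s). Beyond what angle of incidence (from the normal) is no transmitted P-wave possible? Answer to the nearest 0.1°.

14.9°

Critical incidence: sin θ_c = V₁/V₂ = 848/3304 = 0.2567.
θ_c = arcsin 0.2567 = 14.87°.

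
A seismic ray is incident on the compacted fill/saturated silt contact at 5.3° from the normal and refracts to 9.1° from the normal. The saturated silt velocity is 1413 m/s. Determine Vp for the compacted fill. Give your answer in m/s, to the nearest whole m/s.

Snell's law: sin 5.3°/V₁ = sin 9.1°/V₂.
V₁ = V₂·sin 5.3°/sin 9.1° = 1413 × 0.5840 = 825.25 m/s.

825 m/s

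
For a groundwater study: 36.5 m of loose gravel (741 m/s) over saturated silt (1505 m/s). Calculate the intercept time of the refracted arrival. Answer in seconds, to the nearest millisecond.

0.086 s

θ_c = arcsin(V₁/V₂) = arcsin(741/1505) = 29.50°; cos θ_c = 0.8704.
tᵢ = 2h·cos θ_c / V₁ = 2·36.5·0.8704 / 741 = 0.08575 s.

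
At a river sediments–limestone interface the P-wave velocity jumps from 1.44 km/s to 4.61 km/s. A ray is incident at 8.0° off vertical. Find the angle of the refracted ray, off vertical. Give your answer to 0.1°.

sin θ₁/V₁ = sin θ₂/V₂ ⇒ sin θ₂ = 4.61·sin 8.0°/1.44 = 4.61·0.1392/1.44 = 0.4455.
θ₂ = arcsin 0.4455 = 26.46° from the normal.

26.5°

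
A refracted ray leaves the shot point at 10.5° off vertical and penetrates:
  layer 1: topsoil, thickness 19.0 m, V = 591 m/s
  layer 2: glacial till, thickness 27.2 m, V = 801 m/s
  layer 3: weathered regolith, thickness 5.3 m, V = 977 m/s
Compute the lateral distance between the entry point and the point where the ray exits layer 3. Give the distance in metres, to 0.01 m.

12.13 m

Apply Snell's law at each interface; in layer i the horizontal offset is hᵢ·tan θᵢ.
Layer 1: θ = 10.50°; offset = 19.0·tan 10.50° = 3.5214 m.
Layer 2: sin θ = 801·sin 10.5°/591 = 0.2470, θ = 14.30°; offset = 27.2·tan 14.30° = 6.9329 m.
Layer 3: sin θ = 977·sin 10.5°/591 = 0.3013, θ = 17.53°; offset = 5.3·tan 17.53° = 1.6745 m.
Total horizontal offset = 12.1288 m.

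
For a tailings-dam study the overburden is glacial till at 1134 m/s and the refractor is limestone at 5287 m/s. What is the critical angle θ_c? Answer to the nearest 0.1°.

At critical incidence the refracted ray runs along the interface (θ₂ = 90°), so sin θ_c = V₁/V₂.
θ_c = arcsin(1134/5287) = arcsin 0.2145 = 12.39°.

12.4°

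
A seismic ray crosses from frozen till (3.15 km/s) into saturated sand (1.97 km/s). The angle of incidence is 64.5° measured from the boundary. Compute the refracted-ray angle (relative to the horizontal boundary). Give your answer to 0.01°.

Convert to the normal: θ₁ = 90° − 64.5° = 25.5°.
Snell's law: sin θ₂ = (V₂/V₁)·sin θ₁ = (1.97/3.15)·sin 25.5° = 0.2692.
θ₂ = arcsin 0.2692 = 15.62° from the normal.
From the interface: 90° − 15.62° = 74.38°.

74.38°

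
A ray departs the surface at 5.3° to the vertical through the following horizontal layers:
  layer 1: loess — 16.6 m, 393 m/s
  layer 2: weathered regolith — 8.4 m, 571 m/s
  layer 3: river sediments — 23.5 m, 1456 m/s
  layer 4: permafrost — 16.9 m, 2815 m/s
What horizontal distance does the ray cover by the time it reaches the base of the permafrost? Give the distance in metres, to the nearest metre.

26 m

p = sin θ₁/V₁ = sin 5.3°/393 = 2.3504e-04 s/m is conserved through the stack.
Layer 1: θ = 5.30°; offset = 16.6·tan 5.30° = 1.540 m.
Layer 2: sin θ = p·571 = 0.1342 → θ = 7.71°; offset = 8.4·tan 7.71° = 1.138 m.
Layer 3: sin θ = p·1456 = 0.3422 → θ = 20.01°; offset = 23.5·tan 20.01° = 8.559 m.
Layer 4: sin θ = p·2815 = 0.6616 → θ = 41.42°; offset = 16.9·tan 41.42° = 14.912 m.
Σ offsets = 26.149 m.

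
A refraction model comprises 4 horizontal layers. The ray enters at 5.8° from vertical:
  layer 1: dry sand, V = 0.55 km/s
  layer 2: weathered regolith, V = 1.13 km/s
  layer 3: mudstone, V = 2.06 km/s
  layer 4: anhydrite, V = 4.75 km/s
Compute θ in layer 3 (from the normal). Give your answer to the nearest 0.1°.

Ray parameter p = sin 5.8° / 0.55 = 1.8374e-01 s/km.
sin θ_3 = p·V_3 = 1.8374e-01 × 2.06 = 0.3785.
θ_3 = 22.24° from the vertical.

22.2°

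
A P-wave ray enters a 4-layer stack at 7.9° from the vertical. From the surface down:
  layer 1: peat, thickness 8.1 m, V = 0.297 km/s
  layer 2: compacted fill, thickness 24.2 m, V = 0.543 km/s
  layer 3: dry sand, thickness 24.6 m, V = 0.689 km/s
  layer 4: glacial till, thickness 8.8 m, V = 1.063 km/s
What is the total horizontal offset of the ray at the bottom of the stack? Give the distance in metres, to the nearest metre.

21 m

Apply Snell's law at each interface; in layer i the horizontal offset is hᵢ·tan θᵢ.
Layer 1: θ = 7.90°; offset = 8.1·tan 7.90° = 1.124 m.
Layer 2: sin θ = 0.543·sin 7.9°/0.297 = 0.2513, θ = 14.55°; offset = 24.2·tan 14.55° = 6.283 m.
Layer 3: sin θ = 0.689·sin 7.9°/0.297 = 0.3189, θ = 18.59°; offset = 24.6·tan 18.59° = 8.276 m.
Layer 4: sin θ = 1.063·sin 7.9°/0.297 = 0.4919, θ = 29.47°; offset = 8.8·tan 29.47° = 4.972 m.
Σ offsets = 20.655 m.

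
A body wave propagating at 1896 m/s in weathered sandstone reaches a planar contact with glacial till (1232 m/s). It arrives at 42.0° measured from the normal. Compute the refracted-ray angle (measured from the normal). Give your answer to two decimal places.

Snell's law: sin θ₂ = (V₂/V₁)·sin θ₁ = (1232/1896)·sin 42.0° = 0.4348.
θ₂ = sin⁻¹(0.4348) = 25.77° (from vertical).

25.77°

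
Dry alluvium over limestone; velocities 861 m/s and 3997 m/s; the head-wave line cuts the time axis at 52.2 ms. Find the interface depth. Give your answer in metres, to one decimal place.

θ_c = arcsin(861/3997) = 12.44°; cos θ_c = 0.9765.
tᵢ = 2h cos θ_c/V₁ ⇒ h = tᵢ·V₁/(2 cos θ_c) = 0.0522·861/(2·0.9765) = 23.01 m.

23.0 m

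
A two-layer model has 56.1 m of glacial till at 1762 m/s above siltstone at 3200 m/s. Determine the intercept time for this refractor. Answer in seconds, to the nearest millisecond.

tᵢ = 2h·√(V₂²−V₁²)/(V₁V₂).
√(V₂²−V₁²) = √(3200²−1762²) = 2671.2 m/s.
tᵢ = 2·56.1·2671.2/(1762·3200) = 0.05316 s.

0.053 s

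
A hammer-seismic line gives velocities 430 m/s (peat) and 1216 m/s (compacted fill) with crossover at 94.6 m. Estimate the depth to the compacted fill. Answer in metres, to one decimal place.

32.7 m

x_cross = 2h·√((V₂+V₁)/(V₂−V₁)) → h = x_cross / (2·√((V₂+V₁)/(V₂−V₁))).
√((V₂+V₁)/(V₂−V₁)) = √((1216+430)/(1216−430)) = 1.4471.
h = 94.6 / (2·1.4471) = 32.69 m.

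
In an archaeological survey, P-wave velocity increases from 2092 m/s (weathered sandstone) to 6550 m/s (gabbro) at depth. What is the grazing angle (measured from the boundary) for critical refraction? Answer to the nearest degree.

Critical incidence: sin θ_c = V₁/V₂ = 2092/6550 = 0.3194.
θ_c = arcsin 0.3194 = 18.63°.
Measured from the interface: 90° − 18.63° = 71.37°.

71°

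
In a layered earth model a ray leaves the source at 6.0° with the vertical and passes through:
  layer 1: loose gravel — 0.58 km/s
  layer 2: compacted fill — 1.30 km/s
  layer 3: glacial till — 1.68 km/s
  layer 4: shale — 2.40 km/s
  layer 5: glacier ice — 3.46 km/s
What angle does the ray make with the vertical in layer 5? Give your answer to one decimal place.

Ray parameter p = sin 6.0° / 0.58 = 1.8022e-01 s/km.
sin θ_5 = p·V_5 = 1.8022e-01 × 3.46 = 0.6236.
θ_5 = arcsin 0.6236 = 38.58°.

38.6°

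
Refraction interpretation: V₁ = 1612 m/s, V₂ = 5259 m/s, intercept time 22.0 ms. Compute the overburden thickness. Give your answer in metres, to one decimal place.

18.6 m

θ_c = arcsin(1612/5259) = 17.85°; cos θ_c = 0.9519.
tᵢ = 2h cos θ_c/V₁ ⇒ h = tᵢ·V₁/(2 cos θ_c) = 0.022·1612/(2·0.9519) = 18.63 m.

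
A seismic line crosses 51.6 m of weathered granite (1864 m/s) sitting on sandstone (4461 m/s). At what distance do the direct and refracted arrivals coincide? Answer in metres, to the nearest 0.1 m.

161.1 m

x_cross = 2h·√((V₂+V₁)/(V₂−V₁)).
(V₂+V₁)/(V₂−V₁) = (4461+1864)/(4461−1864) = 2.4355; √ = 1.5606.
x_cross = 2·51.6·1.5606 = 161.05 m.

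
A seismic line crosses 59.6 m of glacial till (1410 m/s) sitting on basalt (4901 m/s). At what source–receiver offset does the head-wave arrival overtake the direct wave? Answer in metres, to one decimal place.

160.3 m

θ_c = arcsin(1410/4901) = 16.72°, so cos θ_c = 0.9577 and tᵢ = 2h cos θ_c/V₁ = 0.0810 s.
At crossover x/V₁ = x/V₂ + tᵢ ⇒ x = tᵢ/(1/V₁ − 1/V₂) = 0.08096/(7.0922e-04 − 2.0404e-04) = 160.27 m.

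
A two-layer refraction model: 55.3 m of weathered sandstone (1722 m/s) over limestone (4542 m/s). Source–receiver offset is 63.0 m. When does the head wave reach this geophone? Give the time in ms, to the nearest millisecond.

73 ms

t = x/V₂ + 2h·√(V₂²−V₁²)/(V₁V₂).
√(V₂²−V₁²) = √(4542²−1722²) = 4202.9 m/s; delay term = 2·55.3·4202.9/(1722·4542) = 0.05943 s.
t = 63.0/4542 + 0.05943 = 0.07330 s.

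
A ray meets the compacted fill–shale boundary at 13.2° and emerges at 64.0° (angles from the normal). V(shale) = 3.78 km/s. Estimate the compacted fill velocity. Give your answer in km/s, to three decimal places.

0.960 km/s

sin 13.2° = 0.2284; sin 64.0° = 0.8988.
V₁ = V₂·(sin θ₁/sin θ₂) = 3.78·(0.2284/0.8988) = 0.960 km/s.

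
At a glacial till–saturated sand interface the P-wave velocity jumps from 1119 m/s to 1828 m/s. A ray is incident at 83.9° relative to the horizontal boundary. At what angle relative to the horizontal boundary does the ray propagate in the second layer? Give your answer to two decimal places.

80.00°

Angle from the normal: 90° − 83.9° = 6.1°.
sin θ₁/V₁ = sin θ₂/V₂ ⇒ sin θ₂ = 1828·sin 6.1°/1119 = 1828·0.1063/1119 = 0.1736.
θ₂ = arcsin 0.1736 = 10.00° from the normal.
From the interface: 90° − 10.00° = 80.00°.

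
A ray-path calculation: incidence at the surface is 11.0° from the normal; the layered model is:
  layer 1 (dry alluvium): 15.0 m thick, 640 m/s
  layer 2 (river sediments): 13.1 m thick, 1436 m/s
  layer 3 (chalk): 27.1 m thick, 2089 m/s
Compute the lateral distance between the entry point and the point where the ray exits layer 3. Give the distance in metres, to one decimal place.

30.7 m

Apply Snell's law at each interface; in layer i the horizontal offset is hᵢ·tan θᵢ.
Layer 1: θ = 11.00°; offset = 15.0·tan 11.00° = 2.916 m.
Layer 2: sin θ = 1436·sin 11.0°/640 = 0.4281, θ = 25.35°; offset = 13.1·tan 25.35° = 6.206 m.
Layer 3: sin θ = 2089·sin 11.0°/640 = 0.6228, θ = 38.52°; offset = 27.1·tan 38.52° = 21.573 m.
Summing the layer offsets gives 30.695 m.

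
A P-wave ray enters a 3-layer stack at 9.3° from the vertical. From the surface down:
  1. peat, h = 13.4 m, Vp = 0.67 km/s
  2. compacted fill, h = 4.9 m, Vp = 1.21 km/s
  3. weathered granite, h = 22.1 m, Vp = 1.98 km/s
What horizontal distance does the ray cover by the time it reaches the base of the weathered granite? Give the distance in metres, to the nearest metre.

16 m

Apply Snell's law at each interface; in layer i the horizontal offset is hᵢ·tan θᵢ.
Layer 1: θ = 9.30°; offset = 13.4·tan 9.30° = 2.194 m.
Layer 2: sin θ = 1.21·sin 9.3°/0.67 = 0.2919, θ = 16.97°; offset = 4.9·tan 16.97° = 1.495 m.
Layer 3: sin θ = 1.98·sin 9.3°/0.67 = 0.4776, θ = 28.53°; offset = 22.1·tan 28.53° = 12.013 m.
Summing the layer offsets gives 15.702 m.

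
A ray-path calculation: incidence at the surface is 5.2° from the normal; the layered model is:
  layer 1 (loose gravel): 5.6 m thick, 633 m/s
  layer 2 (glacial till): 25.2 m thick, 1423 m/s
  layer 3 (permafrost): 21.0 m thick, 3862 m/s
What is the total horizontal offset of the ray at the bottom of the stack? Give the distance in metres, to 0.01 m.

Apply Snell's law at each interface; in layer i the horizontal offset is hᵢ·tan θᵢ.
Layer 1: θ = 5.20°; offset = 5.6·tan 5.20° = 0.5096 m.
Layer 2: sin θ = 1423·sin 5.2°/633 = 0.2037, θ = 11.76°; offset = 25.2·tan 11.76° = 5.2444 m.
Layer 3: sin θ = 3862·sin 5.2°/633 = 0.5530, θ = 33.57°; offset = 21.0·tan 33.57° = 13.9367 m.
Σ offsets = 19.6907 m.

19.69 m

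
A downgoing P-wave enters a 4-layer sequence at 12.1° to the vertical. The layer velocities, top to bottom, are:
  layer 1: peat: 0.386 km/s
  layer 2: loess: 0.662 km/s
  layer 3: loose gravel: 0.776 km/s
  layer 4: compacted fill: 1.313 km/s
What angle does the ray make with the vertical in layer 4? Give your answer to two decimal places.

Ray parameter p = sin 12.1° / 0.386 = 5.4305e-01 s/km.
sin θ_4 = p·V_4 = 5.4305e-01 × 1.313 = 0.7130.
θ_4 = 45.48° from the vertical.

45.48°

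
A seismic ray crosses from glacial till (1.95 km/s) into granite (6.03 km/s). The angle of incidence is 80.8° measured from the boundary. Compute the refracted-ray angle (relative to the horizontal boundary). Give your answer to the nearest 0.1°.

Convert to the normal: θ₁ = 90° − 80.8° = 9.2°.
sin θ₁/V₁ = sin θ₂/V₂ ⇒ sin θ₂ = 6.03·sin 9.2°/1.95 = 6.03·0.1599/1.95 = 0.4944.
θ₂ = arcsin 0.4944 = 29.63° from the normal.
From the interface: 90° − 29.63° = 60.37°.

60.4°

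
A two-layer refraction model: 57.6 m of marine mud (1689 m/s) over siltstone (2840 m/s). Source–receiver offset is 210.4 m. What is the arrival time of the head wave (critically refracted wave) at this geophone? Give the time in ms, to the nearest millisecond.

t = x/V₂ + 2h·√(V₂²−V₁²)/(V₁V₂).
√(V₂²−V₁²) = √(2840²−1689²) = 2283.2 m/s; delay term = 2·57.6·2283.2/(1689·2840) = 0.05483 s.
t = 210.4/2840 + 0.05483 = 0.12892 s.

129 ms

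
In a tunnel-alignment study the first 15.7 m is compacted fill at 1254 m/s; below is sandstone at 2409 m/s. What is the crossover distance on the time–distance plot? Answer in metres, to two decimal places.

x_cross = 2h·√((V₂+V₁)/(V₂−V₁)).
(V₂+V₁)/(V₂−V₁) = (2409+1254)/(2409−1254) = 3.1714; √ = 1.7809.
x_cross = 2·15.7·1.7809 = 55.92 m.

55.92 m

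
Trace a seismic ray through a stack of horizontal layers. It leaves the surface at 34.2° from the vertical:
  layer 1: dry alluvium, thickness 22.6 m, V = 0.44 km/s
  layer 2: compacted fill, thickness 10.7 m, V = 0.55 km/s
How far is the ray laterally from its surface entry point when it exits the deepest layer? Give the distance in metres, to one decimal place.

Apply Snell's law at each interface; in layer i the horizontal offset is hᵢ·tan θᵢ.
Layer 1: θ = 34.20°; offset = 22.6·tan 34.20° = 15.359 m.
Layer 2: sin θ = 0.55·sin 34.2°/0.44 = 0.7026, θ = 44.64°; offset = 10.7·tan 44.64° = 10.565 m.
Summing the layer offsets gives 25.924 m.

25.9 m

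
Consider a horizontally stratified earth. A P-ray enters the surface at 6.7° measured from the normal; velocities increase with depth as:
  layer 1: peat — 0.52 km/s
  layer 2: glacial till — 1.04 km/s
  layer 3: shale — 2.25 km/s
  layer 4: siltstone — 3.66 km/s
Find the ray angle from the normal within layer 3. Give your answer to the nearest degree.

Ray parameter p = sin 6.7° / 0.52 = 2.2437e-01 s/km.
sin θ_3 = p·V_3 = 2.2437e-01 × 2.25 = 0.5048.
θ_3 = arcsin 0.5048 = 30.32°.

30°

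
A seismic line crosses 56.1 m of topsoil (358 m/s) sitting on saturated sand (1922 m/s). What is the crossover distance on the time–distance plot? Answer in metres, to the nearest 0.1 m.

135.5 m

x_cross = 2h·√((V₂+V₁)/(V₂−V₁)).
(V₂+V₁)/(V₂−V₁) = (1922+358)/(1922−358) = 1.4578; √ = 1.2074.
x_cross = 2·56.1·1.2074 = 135.47 m.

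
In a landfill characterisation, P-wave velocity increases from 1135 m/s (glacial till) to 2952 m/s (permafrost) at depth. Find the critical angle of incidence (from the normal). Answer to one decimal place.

22.6°

Critical incidence: sin θ_c = V₁/V₂ = 1135/2952 = 0.3845.
θ_c = arcsin 0.3845 = 22.61°.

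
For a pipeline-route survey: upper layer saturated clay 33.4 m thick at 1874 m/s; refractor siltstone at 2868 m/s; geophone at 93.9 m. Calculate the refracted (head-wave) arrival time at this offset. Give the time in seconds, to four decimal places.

0.0597 s

θ_c = arcsin(V₁/V₂) = arcsin(1874/2868) = 40.80°, cos θ_c = 0.7570.
Intercept time tᵢ = 2h cos θ_c / V₁ = 2·33.4·0.7570/1874 = 0.02698 s.
t = x/V₂ + tᵢ = 93.9/2868 + 0.02698 = 0.05972 s.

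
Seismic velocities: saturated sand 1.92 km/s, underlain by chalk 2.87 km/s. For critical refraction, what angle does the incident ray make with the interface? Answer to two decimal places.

48.01°

Critical incidence: sin θ_c = V₁/V₂ = 1.92/2.87 = 0.6690.
θ_c = arcsin 0.6690 = 41.99°.
Measured from the interface: 90° − 41.99° = 48.01°.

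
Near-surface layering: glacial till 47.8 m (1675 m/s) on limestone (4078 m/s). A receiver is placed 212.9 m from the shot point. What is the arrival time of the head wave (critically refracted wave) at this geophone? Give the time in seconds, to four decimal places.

t = x/V₂ + 2h·√(V₂²−V₁²)/(V₁V₂).
√(V₂²−V₁²) = √(4078²−1675²) = 3718.1 m/s; delay term = 2·47.8·3718.1/(1675·4078) = 0.05204 s.
t = 212.9/4078 + 0.05204 = 0.10424 s.

0.1042 s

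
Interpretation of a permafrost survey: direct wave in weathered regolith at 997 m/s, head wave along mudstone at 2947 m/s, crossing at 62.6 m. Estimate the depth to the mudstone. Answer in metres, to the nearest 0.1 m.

h = (x_cross/2)·√((V₂−V₁)/(V₂+V₁)).
(V₂−V₁)/(V₂+V₁) = (2947−997)/(2947+997) = 0.4944; √ = 0.7032.
h = (62.6/2)·0.7032 = 22.01 m.

22.0 m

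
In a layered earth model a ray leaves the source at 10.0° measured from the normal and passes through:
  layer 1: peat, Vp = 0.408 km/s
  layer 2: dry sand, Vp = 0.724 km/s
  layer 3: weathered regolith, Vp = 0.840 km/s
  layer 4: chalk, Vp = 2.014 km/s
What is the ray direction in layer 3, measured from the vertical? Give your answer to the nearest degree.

Ray parameter p = sin 10.0° / 0.408 = 4.2561e-01 s/km.
sin θ_3 = p·V_3 = 4.2561e-01 × 0.840 = 0.3575.
θ_3 = 20.95° from the vertical.

21°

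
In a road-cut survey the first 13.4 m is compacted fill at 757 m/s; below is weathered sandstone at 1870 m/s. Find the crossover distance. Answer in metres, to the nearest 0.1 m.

41.2 m

θ_c = arcsin(757/1870) = 23.88°, so cos θ_c = 0.9144 and tᵢ = 2h cos θ_c/V₁ = 0.0324 s.
At crossover x/V₁ = x/V₂ + tᵢ ⇒ x = tᵢ/(1/V₁ − 1/V₂) = 0.03237/(1.3210e-03 − 5.3476e-04) = 41.17 m.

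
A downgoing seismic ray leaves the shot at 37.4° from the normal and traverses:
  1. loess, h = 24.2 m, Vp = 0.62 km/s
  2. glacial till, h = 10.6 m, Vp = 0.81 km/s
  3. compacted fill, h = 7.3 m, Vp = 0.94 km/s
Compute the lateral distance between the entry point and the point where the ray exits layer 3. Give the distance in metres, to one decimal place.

Apply Snell's law at each interface; in layer i the horizontal offset is hᵢ·tan θᵢ.
Layer 1: θ = 37.40°; offset = 24.2·tan 37.40° = 18.502 m.
Layer 2: sin θ = 0.81·sin 37.4°/0.62 = 0.7935, θ = 52.51°; offset = 10.6·tan 52.51° = 13.821 m.
Layer 3: sin θ = 0.94·sin 37.4°/0.62 = 0.9209, θ = 67.05°; offset = 7.3·tan 67.05° = 17.241 m.
Σ offsets = 49.565 m.

49.6 m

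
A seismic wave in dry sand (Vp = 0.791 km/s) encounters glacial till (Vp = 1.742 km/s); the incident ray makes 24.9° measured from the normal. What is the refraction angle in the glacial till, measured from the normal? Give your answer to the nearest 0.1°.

68.0°

sin θ₁/V₁ = sin θ₂/V₂ ⇒ sin θ₂ = 1.742·sin 24.9°/0.791 = 1.742·0.4210/0.791 = 0.9272.
θ₂ = sin⁻¹(0.9272) = 68.01° (from vertical).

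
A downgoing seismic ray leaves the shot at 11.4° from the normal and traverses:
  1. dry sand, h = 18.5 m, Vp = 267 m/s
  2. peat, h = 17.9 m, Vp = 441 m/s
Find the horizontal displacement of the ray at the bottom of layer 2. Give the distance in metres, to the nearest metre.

10 m

p = sin θ₁/V₁ = sin 11.4°/267 = 7.4029e-04 s/m is conserved through the stack.
Layer 1: θ = 11.40°; offset = 18.5·tan 11.40° = 3.730 m.
Layer 2: sin θ = p·441 = 0.3265 → θ = 19.05°; offset = 17.9·tan 19.05° = 6.183 m.
Σ offsets = 9.913 m.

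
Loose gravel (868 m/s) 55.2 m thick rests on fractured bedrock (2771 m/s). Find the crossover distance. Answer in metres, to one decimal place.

152.7 m

θ_c = arcsin(868/2771) = 18.25°, so cos θ_c = 0.9497 and tᵢ = 2h cos θ_c/V₁ = 0.1208 s.
At crossover x/V₁ = x/V₂ + tᵢ ⇒ x = tᵢ/(1/V₁ − 1/V₂) = 0.12079/(1.1521e-03 − 3.6088e-04) = 152.67 m.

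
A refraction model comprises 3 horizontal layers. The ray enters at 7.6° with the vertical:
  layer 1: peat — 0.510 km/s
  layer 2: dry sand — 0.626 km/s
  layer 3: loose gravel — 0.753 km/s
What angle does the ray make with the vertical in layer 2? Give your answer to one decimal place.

Snell's law across each interface conserves sin θ / V, so sin θ_2 = V_2·sin θ₁/V₁.
sin θ_2 = 0.626 × sin 7.6° / 0.510 = 0.1623.
θ_2 = 9.34° from the vertical.

9.3°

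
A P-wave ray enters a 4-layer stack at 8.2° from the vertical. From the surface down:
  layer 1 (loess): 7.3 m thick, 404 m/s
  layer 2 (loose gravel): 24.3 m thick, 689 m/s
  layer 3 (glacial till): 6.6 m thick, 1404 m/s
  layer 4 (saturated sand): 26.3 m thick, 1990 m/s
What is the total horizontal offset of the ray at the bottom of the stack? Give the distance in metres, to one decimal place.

36.9 m

Apply Snell's law at each interface; in layer i the horizontal offset is hᵢ·tan θᵢ.
Layer 1: θ = 8.20°; offset = 7.3·tan 8.20° = 1.052 m.
Layer 2: sin θ = 689·sin 8.2°/404 = 0.2432, θ = 14.08°; offset = 24.3·tan 14.08° = 6.094 m.
Layer 3: sin θ = 1404·sin 8.2°/404 = 0.4957, θ = 29.71°; offset = 6.6·tan 29.71° = 3.767 m.
Layer 4: sin θ = 1990·sin 8.2°/404 = 0.7026, θ = 44.63°; offset = 26.3·tan 44.63° = 25.965 m.
Total horizontal offset = 36.877 m.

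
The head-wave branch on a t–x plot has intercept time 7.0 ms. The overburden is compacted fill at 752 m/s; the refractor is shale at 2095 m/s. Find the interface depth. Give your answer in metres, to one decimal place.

h = tᵢ·V₁·V₂ / (2·√(V₂²−V₁²)).
√(V₂²−V₁²) = √(2095² − 752²) = 1955.4 m/s.
h = 0.007 s × 752 × 2095 / (2 × 1955.4) = 2.82 m.

2.8 m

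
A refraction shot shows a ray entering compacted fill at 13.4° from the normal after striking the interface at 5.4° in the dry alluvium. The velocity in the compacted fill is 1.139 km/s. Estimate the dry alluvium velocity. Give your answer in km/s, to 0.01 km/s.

0.46 km/s

sin 5.4° = 0.0941; sin 13.4° = 0.2317.
V₁ = V₂·(sin θ₁/sin θ₂) = 1.139·(0.0941/0.2317) = 0.46 km/s.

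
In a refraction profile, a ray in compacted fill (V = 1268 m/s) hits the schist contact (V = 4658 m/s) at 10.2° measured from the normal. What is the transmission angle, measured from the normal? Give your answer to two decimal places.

40.58°

sin θ₁/V₁ = sin θ₂/V₂ ⇒ sin θ₂ = 4658·sin 10.2°/1268 = 4658·0.1771/1268 = 0.6505.
θ₂ = sin⁻¹(0.6505) = 40.58° (from vertical).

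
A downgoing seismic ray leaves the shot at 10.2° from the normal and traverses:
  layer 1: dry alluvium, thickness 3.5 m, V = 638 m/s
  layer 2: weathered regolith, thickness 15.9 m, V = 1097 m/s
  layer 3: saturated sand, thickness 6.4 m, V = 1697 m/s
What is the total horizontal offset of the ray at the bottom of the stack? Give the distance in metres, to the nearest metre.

p = sin θ₁/V₁ = sin 10.2°/638 = 2.7756e-04 s/m is conserved through the stack.
Layer 1: θ = 10.20°; offset = 3.5·tan 10.20° = 0.630 m.
Layer 2: sin θ = p·1097 = 0.3045 → θ = 17.73°; offset = 15.9·tan 17.73° = 5.083 m.
Layer 3: sin θ = p·1697 = 0.4710 → θ = 28.10°; offset = 6.4·tan 28.10° = 3.417 m.
Summing the layer offsets gives 9.130 m.

9 m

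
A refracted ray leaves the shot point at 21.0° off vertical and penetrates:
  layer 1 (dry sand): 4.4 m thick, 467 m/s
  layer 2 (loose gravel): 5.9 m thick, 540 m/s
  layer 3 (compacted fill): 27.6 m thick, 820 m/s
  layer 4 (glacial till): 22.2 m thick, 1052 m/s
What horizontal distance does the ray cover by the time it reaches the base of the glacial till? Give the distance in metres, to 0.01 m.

Apply Snell's law at each interface; in layer i the horizontal offset is hᵢ·tan θᵢ.
Layer 1: θ = 21.00°; offset = 4.4·tan 21.00° = 1.6890 m.
Layer 2: sin θ = 540·sin 21.0°/467 = 0.4144, θ = 24.48°; offset = 5.9·tan 24.48° = 2.6864 m.
Layer 3: sin θ = 820·sin 21.0°/467 = 0.6293, θ = 39.00°; offset = 27.6·tan 39.00° = 22.3461 m.
Layer 4: sin θ = 1052·sin 21.0°/467 = 0.8073, θ = 53.83°; offset = 22.2·tan 53.83° = 30.3677 m.
Summing the layer offsets gives 57.0892 m.

57.09 m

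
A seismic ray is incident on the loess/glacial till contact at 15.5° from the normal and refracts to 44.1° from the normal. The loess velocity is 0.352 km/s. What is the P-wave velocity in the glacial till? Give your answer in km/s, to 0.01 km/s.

sin 15.5° = 0.2672; sin 44.1° = 0.6959.
V₂ = V₁·(sin θ₂/sin θ₁) = 0.352·(0.6959/0.2672) = 0.92 km/s.

0.92 km/s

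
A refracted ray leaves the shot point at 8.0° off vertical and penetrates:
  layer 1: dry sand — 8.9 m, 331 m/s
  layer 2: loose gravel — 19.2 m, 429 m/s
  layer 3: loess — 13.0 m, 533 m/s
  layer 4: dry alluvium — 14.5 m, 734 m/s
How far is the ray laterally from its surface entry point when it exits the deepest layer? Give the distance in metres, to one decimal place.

12.5 m

Ray parameter p = sin 8.0° / 331 m/s = 4.2046e-04 s/m.
Layer 1: θ = 8.00°; offset = 8.9·tan 8.00° = 1.251 m.
Layer 2: sin θ = p·429 = 0.1804 → θ = 10.39°; offset = 19.2·tan 10.39° = 3.521 m.
Layer 3: sin θ = p·533 = 0.2241 → θ = 12.95°; offset = 13.0·tan 12.95° = 2.989 m.
Layer 4: sin θ = p·734 = 0.3086 → θ = 17.98°; offset = 14.5·tan 17.98° = 4.705 m.
Summing the layer offsets gives 12.466 m.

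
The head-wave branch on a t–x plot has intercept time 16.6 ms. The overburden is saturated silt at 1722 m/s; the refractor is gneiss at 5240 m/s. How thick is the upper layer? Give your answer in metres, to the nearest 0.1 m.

15.1 m

h = tᵢ·V₁·V₂ / (2·√(V₂²−V₁²)).
√(V₂²−V₁²) = √(5240² − 1722²) = 4949.0 m/s.
h = 0.0166 s × 1722 × 5240 / (2 × 4949.0) = 15.13 m.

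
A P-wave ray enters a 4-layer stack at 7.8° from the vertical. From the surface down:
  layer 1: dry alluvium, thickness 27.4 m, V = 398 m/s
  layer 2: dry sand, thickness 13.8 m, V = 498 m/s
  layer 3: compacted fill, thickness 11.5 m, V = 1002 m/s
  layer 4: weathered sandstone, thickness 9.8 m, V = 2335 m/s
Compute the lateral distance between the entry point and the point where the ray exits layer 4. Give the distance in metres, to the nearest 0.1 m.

23.2 m

Apply Snell's law at each interface; in layer i the horizontal offset is hᵢ·tan θᵢ.
Layer 1: θ = 7.80°; offset = 27.4·tan 7.80° = 3.753 m.
Layer 2: sin θ = 498·sin 7.8°/398 = 0.1698, θ = 9.78°; offset = 13.8·tan 9.78° = 2.378 m.
Layer 3: sin θ = 1002·sin 7.8°/398 = 0.3417, θ = 19.98°; offset = 11.5·tan 19.98° = 4.181 m.
Layer 4: sin θ = 2335·sin 7.8°/398 = 0.7962, θ = 52.77°; offset = 9.8·tan 52.77° = 12.897 m.
Σ offsets = 23.210 m.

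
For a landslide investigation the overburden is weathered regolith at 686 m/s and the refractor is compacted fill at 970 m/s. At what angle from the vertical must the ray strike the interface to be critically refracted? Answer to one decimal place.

45.0°

At critical incidence the refracted ray runs along the interface (θ₂ = 90°), so sin θ_c = V₁/V₂.
θ_c = arcsin(686/970) = arcsin 0.7072 = 45.01°.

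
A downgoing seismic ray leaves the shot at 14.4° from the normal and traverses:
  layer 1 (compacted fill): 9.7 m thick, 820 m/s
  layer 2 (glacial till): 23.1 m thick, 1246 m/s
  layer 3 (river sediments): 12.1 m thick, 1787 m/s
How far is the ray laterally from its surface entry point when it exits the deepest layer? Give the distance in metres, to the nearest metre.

p = sin θ₁/V₁ = sin 14.4°/820 = 3.0328e-04 s/m is conserved through the stack.
Layer 1: θ = 14.40°; offset = 9.7·tan 14.40° = 2.491 m.
Layer 2: sin θ = p·1246 = 0.3779 → θ = 22.20°; offset = 23.1·tan 22.20° = 9.428 m.
Layer 3: sin θ = p·1787 = 0.5420 → θ = 32.82°; offset = 12.1·tan 32.82° = 7.803 m.
Summing the layer offsets gives 19.722 m.

20 m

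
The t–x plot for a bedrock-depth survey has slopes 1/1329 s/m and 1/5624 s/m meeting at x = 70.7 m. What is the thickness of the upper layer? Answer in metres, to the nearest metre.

28 m

h = (x_cross/2)·√((V₂−V₁)/(V₂+V₁)).
(V₂−V₁)/(V₂+V₁) = (5624−1329)/(5624+1329) = 0.6177; √ = 0.7860.
h = (70.7/2)·0.7860 = 27.78 m.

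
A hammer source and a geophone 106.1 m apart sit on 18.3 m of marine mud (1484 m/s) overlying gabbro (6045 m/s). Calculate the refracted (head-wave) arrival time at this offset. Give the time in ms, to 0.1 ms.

41.5 ms

t = x/V₂ + 2h·√(V₂²−V₁²)/(V₁V₂).
√(V₂²−V₁²) = √(6045²−1484²) = 5860.0 m/s; delay term = 2·18.3·5860.0/(1484·6045) = 0.02391 s.
t = 106.1/6045 + 0.02391 = 0.04146 s.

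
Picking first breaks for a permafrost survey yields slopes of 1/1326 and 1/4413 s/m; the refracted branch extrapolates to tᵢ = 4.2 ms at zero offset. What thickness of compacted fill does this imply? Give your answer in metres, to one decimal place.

θ_c = arcsin(1326/4413) = 17.49°; cos θ_c = 0.9538.
tᵢ = 2h cos θ_c/V₁ ⇒ h = tᵢ·V₁/(2 cos θ_c) = 0.0042·1326/(2·0.9538) = 2.92 m.

2.9 m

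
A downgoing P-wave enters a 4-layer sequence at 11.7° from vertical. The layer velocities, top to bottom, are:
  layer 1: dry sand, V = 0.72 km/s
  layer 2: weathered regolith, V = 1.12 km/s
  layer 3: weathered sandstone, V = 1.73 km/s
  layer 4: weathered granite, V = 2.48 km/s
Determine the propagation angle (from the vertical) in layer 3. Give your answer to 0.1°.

Snell's law across each interface conserves sin θ / V, so sin θ_3 = V_3·sin θ₁/V₁.
sin θ_3 = 1.73 × sin 11.7° / 0.72 = 0.4873.
θ_3 = arcsin 0.4873 = 29.16°.

29.2°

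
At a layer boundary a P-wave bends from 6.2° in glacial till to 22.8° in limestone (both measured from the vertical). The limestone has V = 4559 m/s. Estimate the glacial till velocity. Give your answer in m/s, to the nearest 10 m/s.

1270 m/s

Snell's law: sin 6.2°/V₁ = sin 22.8°/V₂.
V₁ = V₂·sin 6.2°/sin 22.8° = 4559 × 0.2787 = 1270.58 m/s.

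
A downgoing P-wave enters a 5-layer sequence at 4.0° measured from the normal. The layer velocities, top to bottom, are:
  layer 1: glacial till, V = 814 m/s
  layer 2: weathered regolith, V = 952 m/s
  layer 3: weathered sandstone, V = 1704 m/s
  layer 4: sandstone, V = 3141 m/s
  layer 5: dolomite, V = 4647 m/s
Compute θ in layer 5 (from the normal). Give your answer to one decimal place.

23.5°

Ray parameter p = sin 4.0° / 814 = 8.5696e-05 s/m.
sin θ_5 = p·V_5 = 8.5696e-05 × 4647 = 0.3982.
θ_5 = 23.47° from the vertical.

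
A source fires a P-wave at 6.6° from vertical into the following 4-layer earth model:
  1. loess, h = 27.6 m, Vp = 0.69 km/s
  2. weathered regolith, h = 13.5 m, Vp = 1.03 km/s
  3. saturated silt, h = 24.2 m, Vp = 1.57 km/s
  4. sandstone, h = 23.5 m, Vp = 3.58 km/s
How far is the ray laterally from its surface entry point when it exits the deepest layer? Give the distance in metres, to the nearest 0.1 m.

Ray parameter p = sin 6.6° / 0.69 km/s = 1.6658e-01 s/km.
Layer 1: θ = 6.60°; offset = 27.6·tan 6.60° = 3.193 m.
Layer 2: sin θ = p·1.03 = 0.1716 → θ = 9.88°; offset = 13.5·tan 9.88° = 2.351 m.
Layer 3: sin θ = p·1.57 = 0.2615 → θ = 15.16°; offset = 24.2·tan 15.16° = 6.557 m.
Layer 4: sin θ = p·3.58 = 0.5963 → θ = 36.61°; offset = 23.5·tan 36.61° = 17.458 m.
Σ offsets = 29.559 m.

29.6 m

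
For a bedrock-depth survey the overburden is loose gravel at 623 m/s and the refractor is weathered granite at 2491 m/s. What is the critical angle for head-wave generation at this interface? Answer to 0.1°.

14.5°

At critical incidence the refracted ray runs along the interface (θ₂ = 90°), so sin θ_c = V₁/V₂.
θ_c = arcsin(623/2491) = arcsin 0.2501 = 14.48°.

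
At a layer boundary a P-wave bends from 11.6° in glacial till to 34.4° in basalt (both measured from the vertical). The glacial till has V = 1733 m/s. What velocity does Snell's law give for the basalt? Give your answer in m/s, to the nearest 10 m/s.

Snell's law: sin 11.6°/V₁ = sin 34.4°/V₂.
V₂ = V₁·sin 34.4°/sin 11.6° = 1733 × 2.8097 = 4869.20 m/s.

4870 m/s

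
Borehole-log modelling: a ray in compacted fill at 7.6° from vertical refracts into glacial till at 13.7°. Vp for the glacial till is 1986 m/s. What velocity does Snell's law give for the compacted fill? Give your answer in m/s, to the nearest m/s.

1109 m/s

sin 7.6° = 0.1323; sin 13.7° = 0.2368.
V₁ = V₂·(sin θ₁/sin θ₂) = 1986·(0.1323/0.2368) = 1109.03 m/s.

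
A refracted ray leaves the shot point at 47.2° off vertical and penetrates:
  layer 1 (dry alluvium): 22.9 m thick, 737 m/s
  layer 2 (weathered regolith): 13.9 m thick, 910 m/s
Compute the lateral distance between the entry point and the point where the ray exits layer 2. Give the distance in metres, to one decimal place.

54.5 m

Apply Snell's law at each interface; in layer i the horizontal offset is hᵢ·tan θᵢ.
Layer 1: θ = 47.20°; offset = 22.9·tan 47.20° = 24.730 m.
Layer 2: sin θ = 910·sin 47.2°/737 = 0.9060, θ = 64.95°; offset = 13.9·tan 64.95° = 29.745 m.
Σ offsets = 54.475 m.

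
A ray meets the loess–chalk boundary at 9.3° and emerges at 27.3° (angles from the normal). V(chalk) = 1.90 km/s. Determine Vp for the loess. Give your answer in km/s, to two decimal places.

0.67 km/s

Snell's law: sin 9.3°/V₁ = sin 27.3°/V₂.
V₁ = V₂·sin 9.3°/sin 27.3° = 1.90 × 0.3523 = 0.67 km/s.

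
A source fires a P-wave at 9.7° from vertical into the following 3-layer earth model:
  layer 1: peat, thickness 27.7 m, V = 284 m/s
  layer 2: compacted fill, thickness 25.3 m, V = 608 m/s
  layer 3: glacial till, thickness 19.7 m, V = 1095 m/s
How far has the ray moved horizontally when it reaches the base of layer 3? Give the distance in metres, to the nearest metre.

Ray parameter p = sin 9.7° / 284 m/s = 5.9327e-04 s/m.
Layer 1: θ = 9.70°; offset = 27.7·tan 9.70° = 4.735 m.
Layer 2: sin θ = p·608 = 0.3607 → θ = 21.14°; offset = 25.3·tan 21.14° = 9.785 m.
Layer 3: sin θ = p·1095 = 0.6496 → θ = 40.51°; offset = 19.7·tan 40.51° = 16.834 m.
Total horizontal offset = 31.353 m.

31 m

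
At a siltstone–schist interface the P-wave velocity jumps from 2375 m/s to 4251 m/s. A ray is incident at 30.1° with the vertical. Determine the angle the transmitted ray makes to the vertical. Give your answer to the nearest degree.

64°

Snell's law: sin θ₂ = (V₂/V₁)·sin θ₁ = (4251/2375)·sin 30.1° = 0.8977.
θ₂ = sin⁻¹(0.8977) = 63.85° (from vertical).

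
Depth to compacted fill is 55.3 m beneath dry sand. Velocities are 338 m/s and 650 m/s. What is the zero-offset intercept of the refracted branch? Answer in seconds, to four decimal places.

θ_c = arcsin(V₁/V₂) = arcsin(338/650) = 31.33°; cos θ_c = 0.8542.
tᵢ = 2h·cos θ_c / V₁ = 2·55.3·0.8542 / 338 = 0.27950 s.

0.2795 s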